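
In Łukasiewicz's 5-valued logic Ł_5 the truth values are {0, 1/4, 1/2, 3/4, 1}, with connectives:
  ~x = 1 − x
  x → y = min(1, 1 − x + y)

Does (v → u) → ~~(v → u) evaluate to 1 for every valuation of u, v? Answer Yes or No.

Yes

At u = 1/4, v = 0, for instance:
v → u = 0 → 1/4 = 1
~(v → u) = ~1 = 0
~~(v → u) = ~0 = 1
(v → u) → ~~(v → u) = 1 → 1 = 1
and checking the remaining 24 assignments likewise gives ≥ 1 in every case.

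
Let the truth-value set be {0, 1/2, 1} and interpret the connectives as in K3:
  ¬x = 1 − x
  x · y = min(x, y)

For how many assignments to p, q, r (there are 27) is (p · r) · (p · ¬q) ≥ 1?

1

value 1: 1 assignment (counts)
value 1/2: 7 assignments
value 0: 19 assignments
So 1 of the 27 assignments meets the threshold.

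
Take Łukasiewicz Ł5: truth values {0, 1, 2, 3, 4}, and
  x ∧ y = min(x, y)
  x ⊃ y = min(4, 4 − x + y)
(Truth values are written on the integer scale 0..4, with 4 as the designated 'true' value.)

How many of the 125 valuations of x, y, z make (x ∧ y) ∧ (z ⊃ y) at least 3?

20

value 4: 5 assignments (counts)
value 3: 15 assignments (counts)
value 2: 25 assignments
value 1: 35 assignments
value 0: 45 assignments
So 20 of the 125 assignments meet the threshold.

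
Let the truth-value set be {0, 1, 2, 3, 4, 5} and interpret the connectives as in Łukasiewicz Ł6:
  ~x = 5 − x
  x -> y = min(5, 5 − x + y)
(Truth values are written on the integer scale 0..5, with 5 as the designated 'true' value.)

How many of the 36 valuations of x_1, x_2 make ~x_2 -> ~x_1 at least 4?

value 5: 21 assignments (counts)
value 4: 5 assignments (counts)
value 3: 4 assignments
value 2: 3 assignments
value 1: 2 assignments
value 0: 1 assignment
So 26 of the 36 assignments meet the threshold.

26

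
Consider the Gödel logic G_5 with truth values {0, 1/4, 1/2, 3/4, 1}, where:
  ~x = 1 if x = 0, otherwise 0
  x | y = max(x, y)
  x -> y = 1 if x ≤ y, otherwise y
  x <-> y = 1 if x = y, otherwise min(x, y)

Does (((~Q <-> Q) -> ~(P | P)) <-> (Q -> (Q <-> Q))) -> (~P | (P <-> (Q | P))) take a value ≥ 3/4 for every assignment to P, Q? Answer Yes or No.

No

Counterexample: take P = 1/4, Q = 1/2.
~Q = ~1/2 = 0
~Q <-> Q = 0 <-> 1/2 = 0
P | P = 1/4 | 1/4 = 1/4
~(P | P) = ~1/4 = 0
(~Q <-> Q) -> ~(P | P) = 0 -> 0 = 1
Q <-> Q = 1/2 <-> 1/2 = 1
Q -> (Q <-> Q) = 1/2 -> 1 = 1
((~Q <-> Q) -> ~(P | P)) <-> (Q -> (Q <-> Q)) = 1 <-> 1 = 1
~P = ~1/4 = 0
Q | P = 1/2 | 1/4 = 1/2
P <-> (Q | P) = 1/4 <-> 1/2 = 1/4
~P | (P <-> (Q | P)) = 0 | 1/4 = 1/4
(((~Q <-> Q) -> ~(P | P)) <-> (Q -> (Q <-> Q))) -> (~P | (P <-> (Q | P))) = 1 -> 1/4 = 1/4
This gives 1/4, which is below 3/4.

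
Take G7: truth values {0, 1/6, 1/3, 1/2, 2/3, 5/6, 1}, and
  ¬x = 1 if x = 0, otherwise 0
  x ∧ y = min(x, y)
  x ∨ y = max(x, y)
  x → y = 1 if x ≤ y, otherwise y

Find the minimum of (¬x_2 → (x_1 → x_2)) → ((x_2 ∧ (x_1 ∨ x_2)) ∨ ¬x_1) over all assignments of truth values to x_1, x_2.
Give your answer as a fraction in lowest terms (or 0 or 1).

1/6

Take x_1 = 1/6, x_2 = 1/6:
¬x_2 = ¬1/6 = 0
x_1 → x_2 = 1/6 → 1/6 = 1
¬x_2 → (x_1 → x_2) = 0 → 1 = 1
x_1 ∨ x_2 = 1/6 ∨ 1/6 = 1/6
x_2 ∧ (x_1 ∨ x_2) = 1/6 ∧ 1/6 = 1/6
¬x_1 = ¬1/6 = 0
(x_2 ∧ (x_1 ∨ x_2)) ∨ ¬x_1 = 1/6 ∨ 0 = 1/6
(¬x_2 → (x_1 → x_2)) → ((x_2 ∧ (x_1 ∨ x_2)) ∨ ¬x_1) = 1 → 1/6 = 1/6
No assignment yields a value below 1/6, so this is the minimum.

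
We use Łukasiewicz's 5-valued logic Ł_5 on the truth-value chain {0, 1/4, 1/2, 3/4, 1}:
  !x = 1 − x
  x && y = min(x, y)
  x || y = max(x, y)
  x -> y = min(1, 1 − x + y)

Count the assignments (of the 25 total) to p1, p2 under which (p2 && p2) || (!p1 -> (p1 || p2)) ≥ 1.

value 1: 18 assignments (counts)
value 3/4: 2 assignments
value 1/2: 3 assignments
value 1/4: 1 assignment
value 0: 1 assignment
So 18 of the 25 assignments meet the threshold.

18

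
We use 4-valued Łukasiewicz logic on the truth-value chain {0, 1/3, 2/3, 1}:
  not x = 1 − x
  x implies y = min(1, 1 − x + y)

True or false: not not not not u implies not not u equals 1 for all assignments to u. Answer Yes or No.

Yes

u = 0 ↦ 1
u = 1/3 ↦ 1
u = 2/3 ↦ 1
u = 1 ↦ 1
Every assignment gives a value ≥ 1.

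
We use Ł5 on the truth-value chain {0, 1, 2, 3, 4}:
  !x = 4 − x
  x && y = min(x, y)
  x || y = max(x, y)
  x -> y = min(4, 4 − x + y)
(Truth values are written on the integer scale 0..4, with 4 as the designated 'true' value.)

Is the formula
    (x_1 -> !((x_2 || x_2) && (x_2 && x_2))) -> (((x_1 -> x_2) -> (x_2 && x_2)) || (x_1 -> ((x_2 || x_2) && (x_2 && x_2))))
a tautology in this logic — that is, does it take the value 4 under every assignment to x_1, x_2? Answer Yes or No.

Counterexample: take x_1 = 1, x_2 = 0.
x_2 || x_2 = 0 || 0 = 0
x_2 && x_2 = 0 && 0 = 0
(x_2 || x_2) && (x_2 && x_2) = 0 && 0 = 0
!((x_2 || x_2) && (x_2 && x_2)) = !0 = 4
x_1 -> !((x_2 || x_2) && (x_2 && x_2)) = 1 -> 4 = 4
x_1 -> x_2 = 1 -> 0 = 3
x_2 && x_2 = 0 && 0 = 0
(x_1 -> x_2) -> (x_2 && x_2) = 3 -> 0 = 1
x_2 || x_2 = 0 || 0 = 0
x_2 && x_2 = 0 && 0 = 0
(x_2 || x_2) && (x_2 && x_2) = 0 && 0 = 0
x_1 -> ((x_2 || x_2) && (x_2 && x_2)) = 1 -> 0 = 3
((x_1 -> x_2) -> (x_2 && x_2)) || (x_1 -> ((x_2 || x_2) && (x_2 && x_2))) = 1 || 3 = 3
(x_1 -> !((x_2 || x_2) && (x_2 && x_2))) -> (((x_1 -> x_2) -> (x_2 && x_2)) || (x_1 -> ((x_2 || x_2) && (x_2 && x_2)))) = 4 -> 3 = 3
This gives 3 ≠ 4.

No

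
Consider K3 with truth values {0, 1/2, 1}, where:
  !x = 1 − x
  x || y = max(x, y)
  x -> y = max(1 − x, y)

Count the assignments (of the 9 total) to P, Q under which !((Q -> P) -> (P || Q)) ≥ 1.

P = 0, Q = 0 ↦ 1  ≥
P = 0, Q = 1/2 ↦ 1/2  <
P = 0, Q = 1 ↦ 0  <
P = 1/2, Q = 0 ↦ 1/2  <
P = 1/2, Q = 1/2 ↦ 1/2  <
P = 1/2, Q = 1 ↦ 0  <
P = 1, Q = 0 ↦ 0  <
P = 1, Q = 1/2 ↦ 0  <
P = 1, Q = 1 ↦ 0  <
So 1 of the 9 assignments meets the threshold.

1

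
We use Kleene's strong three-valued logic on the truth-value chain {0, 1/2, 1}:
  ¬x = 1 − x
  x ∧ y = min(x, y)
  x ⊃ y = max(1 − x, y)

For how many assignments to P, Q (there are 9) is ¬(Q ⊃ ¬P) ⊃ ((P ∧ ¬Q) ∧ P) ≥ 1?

P = 0, Q = 0 ↦ 1  ≥
P = 0, Q = 1/2 ↦ 1  ≥
P = 0, Q = 1 ↦ 1  ≥
P = 1/2, Q = 0 ↦ 1  ≥
P = 1/2, Q = 1/2 ↦ 1/2  <
P = 1/2, Q = 1 ↦ 1/2  <
P = 1, Q = 0 ↦ 1  ≥
P = 1, Q = 1/2 ↦ 1/2  <
P = 1, Q = 1 ↦ 0  <
So 5 of the 9 assignments meet the threshold.

5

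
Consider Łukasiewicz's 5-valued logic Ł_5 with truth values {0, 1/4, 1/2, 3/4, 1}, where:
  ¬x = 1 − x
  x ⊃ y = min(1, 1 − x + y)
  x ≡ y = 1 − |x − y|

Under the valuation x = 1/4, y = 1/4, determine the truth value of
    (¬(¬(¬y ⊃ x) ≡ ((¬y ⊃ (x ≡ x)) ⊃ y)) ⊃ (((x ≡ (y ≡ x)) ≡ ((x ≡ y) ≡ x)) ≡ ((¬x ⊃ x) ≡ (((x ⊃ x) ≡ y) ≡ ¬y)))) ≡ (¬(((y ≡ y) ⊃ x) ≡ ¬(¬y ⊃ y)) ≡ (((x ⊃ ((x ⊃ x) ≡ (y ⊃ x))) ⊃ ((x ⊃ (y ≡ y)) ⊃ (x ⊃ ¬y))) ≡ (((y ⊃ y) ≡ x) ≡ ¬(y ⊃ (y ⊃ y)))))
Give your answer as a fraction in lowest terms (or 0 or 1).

¬y = ¬1/4 = 3/4
¬y ⊃ x = 3/4 ⊃ 1/4 = 1/2
¬(¬y ⊃ x) = ¬1/2 = 1/2
¬y = ¬1/4 = 3/4
x ≡ x = 1/4 ≡ 1/4 = 1
¬y ⊃ (x ≡ x) = 3/4 ⊃ 1 = 1
(¬y ⊃ (x ≡ x)) ⊃ y = 1 ⊃ 1/4 = 1/4
¬(¬y ⊃ x) ≡ ((¬y ⊃ (x ≡ x)) ⊃ y) = 1/2 ≡ 1/4 = 3/4
¬(¬(¬y ⊃ x) ≡ ((¬y ⊃ (x ≡ x)) ⊃ y)) = ¬3/4 = 1/4
y ≡ x = 1/4 ≡ 1/4 = 1
x ≡ (y ≡ x) = 1/4 ≡ 1 = 1/4
x ≡ y = 1/4 ≡ 1/4 = 1
(x ≡ y) ≡ x = 1 ≡ 1/4 = 1/4
(x ≡ (y ≡ x)) ≡ ((x ≡ y) ≡ x) = 1/4 ≡ 1/4 = 1
¬x = ¬1/4 = 3/4
¬x ⊃ x = 3/4 ⊃ 1/4 = 1/2
x ⊃ x = 1/4 ⊃ 1/4 = 1
(x ⊃ x) ≡ y = 1 ≡ 1/4 = 1/4
¬y = ¬1/4 = 3/4
((x ⊃ x) ≡ y) ≡ ¬y = 1/4 ≡ 3/4 = 1/2
(¬x ⊃ x) ≡ (((x ⊃ x) ≡ y) ≡ ¬y) = 1/2 ≡ 1/2 = 1
((x ≡ (y ≡ x)) ≡ ((x ≡ y) ≡ x)) ≡ ((¬x ⊃ x) ≡ (((x ⊃ x) ≡ y) ≡ ¬y)) = 1 ≡ 1 = 1
¬(¬(¬y ⊃ x) ≡ ((¬y ⊃ (x ≡ x)) ⊃ y)) ⊃ (((x ≡ (y ≡ x)) ≡ ((x ≡ y) ≡ x)) ≡ ((¬x ⊃ x) ≡ (((x ⊃ x) ≡ y) ≡ ¬y))) = 1/4 ⊃ 1 = 1
y ≡ y = 1/4 ≡ 1/4 = 1
(y ≡ y) ⊃ x = 1 ⊃ 1/4 = 1/4
¬y = ¬1/4 = 3/4
¬y ⊃ y = 3/4 ⊃ 1/4 = 1/2
¬(¬y ⊃ y) = ¬1/2 = 1/2
((y ≡ y) ⊃ x) ≡ ¬(¬y ⊃ y) = 1/4 ≡ 1/2 = 3/4
¬(((y ≡ y) ⊃ x) ≡ ¬(¬y ⊃ y)) = ¬3/4 = 1/4
x ⊃ x = 1/4 ⊃ 1/4 = 1
y ⊃ x = 1/4 ⊃ 1/4 = 1
(x ⊃ x) ≡ (y ⊃ x) = 1 ≡ 1 = 1
x ⊃ ((x ⊃ x) ≡ (y ⊃ x)) = 1/4 ⊃ 1 = 1
y ≡ y = 1/4 ≡ 1/4 = 1
x ⊃ (y ≡ y) = 1/4 ⊃ 1 = 1
¬y = ¬1/4 = 3/4
x ⊃ ¬y = 1/4 ⊃ 3/4 = 1
(x ⊃ (y ≡ y)) ⊃ (x ⊃ ¬y) = 1 ⊃ 1 = 1
(x ⊃ ((x ⊃ x) ≡ (y ⊃ x))) ⊃ ((x ⊃ (y ≡ y)) ⊃ (x ⊃ ¬y)) = 1 ⊃ 1 = 1
y ⊃ y = 1/4 ⊃ 1/4 = 1
(y ⊃ y) ≡ x = 1 ≡ 1/4 = 1/4
y ⊃ y = 1/4 ⊃ 1/4 = 1
y ⊃ (y ⊃ y) = 1/4 ⊃ 1 = 1
¬(y ⊃ (y ⊃ y)) = ¬1 = 0
((y ⊃ y) ≡ x) ≡ ¬(y ⊃ (y ⊃ y)) = 1/4 ≡ 0 = 3/4
((x ⊃ ((x ⊃ x) ≡ (y ⊃ x))) ⊃ ((x ⊃ (y ≡ y)) ⊃ (x ⊃ ¬y))) ≡ (((y ⊃ y) ≡ x) ≡ ¬(y ⊃ (y ⊃ y))) = 1 ≡ 3/4 = 3/4
¬(((y ≡ y) ⊃ x) ≡ ¬(¬y ⊃ y)) ≡ (((x ⊃ ((x ⊃ x) ≡ (y ⊃ x))) ⊃ ((x ⊃ (y ≡ y)) ⊃ (x ⊃ ¬y))) ≡ (((y ⊃ y) ≡ x) ≡ ¬(y ⊃ (y ⊃ y)))) = 1/4 ≡ 3/4 = 1/2
(¬(¬(¬y ⊃ x) ≡ ((¬y ⊃ (x ≡ x)) ⊃ y)) ⊃ (((x ≡ (y ≡ x)) ≡ ((x ≡ y) ≡ x)) ≡ ((¬x ⊃ x) ≡ (((x ⊃ x) ≡ y) ≡ ¬y)))) ≡ (¬(((y ≡ y) ⊃ x) ≡ ¬(¬y ⊃ y)) ≡ (((x ⊃ ((x ⊃ x) ≡ (y ⊃ x))) ⊃ ((x ⊃ (y ≡ y)) ⊃ (x ⊃ ¬y))) ≡ (((y ⊃ y) ≡ x) ≡ ¬(y ⊃ (y ⊃ y))))) = 1 ≡ 1/2 = 1/2

1/2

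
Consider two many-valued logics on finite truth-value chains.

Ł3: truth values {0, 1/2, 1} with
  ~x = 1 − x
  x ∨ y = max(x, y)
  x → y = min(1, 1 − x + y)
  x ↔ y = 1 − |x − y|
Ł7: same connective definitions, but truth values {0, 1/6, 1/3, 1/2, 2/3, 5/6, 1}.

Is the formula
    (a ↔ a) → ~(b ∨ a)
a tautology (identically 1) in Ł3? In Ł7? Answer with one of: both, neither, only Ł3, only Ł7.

neither

In Ł3: at a = 0, b = 1/2 the value is 1/2 — not a tautology.
In Ł7: at a = 0, b = 1/6 the value is 5/6 — not a tautology.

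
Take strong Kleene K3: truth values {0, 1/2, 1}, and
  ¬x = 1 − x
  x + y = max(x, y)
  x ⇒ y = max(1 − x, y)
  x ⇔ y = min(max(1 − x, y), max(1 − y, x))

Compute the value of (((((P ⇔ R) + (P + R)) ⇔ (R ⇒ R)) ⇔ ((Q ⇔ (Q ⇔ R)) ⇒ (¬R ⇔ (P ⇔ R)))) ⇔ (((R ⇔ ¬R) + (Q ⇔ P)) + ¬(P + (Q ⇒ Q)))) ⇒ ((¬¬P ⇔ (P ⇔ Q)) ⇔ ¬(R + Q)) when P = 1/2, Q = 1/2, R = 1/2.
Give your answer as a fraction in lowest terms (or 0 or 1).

1/2

P ⇔ R = 1/2 ⇔ 1/2 = 1/2
P + R = 1/2 + 1/2 = 1/2
(P ⇔ R) + (P + R) = 1/2 + 1/2 = 1/2
R ⇒ R = 1/2 ⇒ 1/2 = 1/2
((P ⇔ R) + (P + R)) ⇔ (R ⇒ R) = 1/2 ⇔ 1/2 = 1/2
Q ⇔ R = 1/2 ⇔ 1/2 = 1/2
Q ⇔ (Q ⇔ R) = 1/2 ⇔ 1/2 = 1/2
¬R = ¬1/2 = 1/2
P ⇔ R = 1/2 ⇔ 1/2 = 1/2
¬R ⇔ (P ⇔ R) = 1/2 ⇔ 1/2 = 1/2
(Q ⇔ (Q ⇔ R)) ⇒ (¬R ⇔ (P ⇔ R)) = 1/2 ⇒ 1/2 = 1/2
(((P ⇔ R) + (P + R)) ⇔ (R ⇒ R)) ⇔ ((Q ⇔ (Q ⇔ R)) ⇒ (¬R ⇔ (P ⇔ R))) = 1/2 ⇔ 1/2 = 1/2
¬R = ¬1/2 = 1/2
R ⇔ ¬R = 1/2 ⇔ 1/2 = 1/2
Q ⇔ P = 1/2 ⇔ 1/2 = 1/2
(R ⇔ ¬R) + (Q ⇔ P) = 1/2 + 1/2 = 1/2
Q ⇒ Q = 1/2 ⇒ 1/2 = 1/2
P + (Q ⇒ Q) = 1/2 + 1/2 = 1/2
¬(P + (Q ⇒ Q)) = ¬1/2 = 1/2
((R ⇔ ¬R) + (Q ⇔ P)) + ¬(P + (Q ⇒ Q)) = 1/2 + 1/2 = 1/2
((((P ⇔ R) + (P + R)) ⇔ (R ⇒ R)) ⇔ ((Q ⇔ (Q ⇔ R)) ⇒ (¬R ⇔ (P ⇔ R)))) ⇔ (((R ⇔ ¬R) + (Q ⇔ P)) + ¬(P + (Q ⇒ Q))) = 1/2 ⇔ 1/2 = 1/2
¬P = ¬1/2 = 1/2
¬¬P = ¬1/2 = 1/2
P ⇔ Q = 1/2 ⇔ 1/2 = 1/2
¬¬P ⇔ (P ⇔ Q) = 1/2 ⇔ 1/2 = 1/2
R + Q = 1/2 + 1/2 = 1/2
¬(R + Q) = ¬1/2 = 1/2
(¬¬P ⇔ (P ⇔ Q)) ⇔ ¬(R + Q) = 1/2 ⇔ 1/2 = 1/2
(((((P ⇔ R) + (P + R)) ⇔ (R ⇒ R)) ⇔ ((Q ⇔ (Q ⇔ R)) ⇒ (¬R ⇔ (P ⇔ R)))) ⇔ (((R ⇔ ¬R) + (Q ⇔ P)) + ¬(P + (Q ⇒ Q)))) ⇒ ((¬¬P ⇔ (P ⇔ Q)) ⇔ ¬(R + Q)) = 1/2 ⇒ 1/2 = 1/2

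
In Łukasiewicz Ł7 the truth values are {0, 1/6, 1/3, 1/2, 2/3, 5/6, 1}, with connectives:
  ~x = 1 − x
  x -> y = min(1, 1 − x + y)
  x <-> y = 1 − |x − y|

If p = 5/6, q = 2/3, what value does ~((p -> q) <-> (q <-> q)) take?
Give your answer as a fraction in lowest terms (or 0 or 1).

1/6

p -> q = 5/6 -> 2/3 = 5/6
q <-> q = 2/3 <-> 2/3 = 1
(p -> q) <-> (q <-> q) = 5/6 <-> 1 = 5/6
~((p -> q) <-> (q <-> q)) = ~5/6 = 1/6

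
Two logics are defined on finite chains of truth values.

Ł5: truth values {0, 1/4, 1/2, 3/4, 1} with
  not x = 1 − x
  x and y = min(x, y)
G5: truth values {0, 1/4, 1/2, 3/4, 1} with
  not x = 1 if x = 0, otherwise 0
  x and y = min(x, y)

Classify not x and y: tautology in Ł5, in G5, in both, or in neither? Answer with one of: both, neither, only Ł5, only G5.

neither

In Ł5: at x = 0, y = 0 the value is 0 — not a tautology.
In G5: at x = 0, y = 0 the value is 0 — not a tautology.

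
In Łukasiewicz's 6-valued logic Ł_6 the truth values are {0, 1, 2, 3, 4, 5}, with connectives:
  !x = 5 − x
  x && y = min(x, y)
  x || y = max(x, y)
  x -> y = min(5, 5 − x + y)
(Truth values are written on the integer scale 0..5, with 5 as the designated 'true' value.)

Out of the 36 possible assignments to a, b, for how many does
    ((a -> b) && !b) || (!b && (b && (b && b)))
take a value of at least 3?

12

value 5: 1 assignment (counts)
value 4: 4 assignments (counts)
value 3: 7 assignments (counts)
value 2: 9 assignments
value 1: 8 assignments
value 0: 7 assignments
So 12 of the 36 assignments meet the threshold.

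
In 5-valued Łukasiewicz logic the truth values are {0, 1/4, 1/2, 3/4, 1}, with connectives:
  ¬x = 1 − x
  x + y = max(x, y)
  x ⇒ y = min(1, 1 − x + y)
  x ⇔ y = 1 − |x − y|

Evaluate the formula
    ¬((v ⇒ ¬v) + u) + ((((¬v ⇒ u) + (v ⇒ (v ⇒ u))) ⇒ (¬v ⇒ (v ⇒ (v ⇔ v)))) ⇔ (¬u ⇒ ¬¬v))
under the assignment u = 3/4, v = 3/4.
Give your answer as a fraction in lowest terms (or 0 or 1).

1

¬v = ¬3/4 = 1/4
v ⇒ ¬v = 3/4 ⇒ 1/4 = 1/2
(v ⇒ ¬v) + u = 1/2 + 3/4 = 3/4
¬((v ⇒ ¬v) + u) = ¬3/4 = 1/4
¬v = ¬3/4 = 1/4
¬v ⇒ u = 1/4 ⇒ 3/4 = 1
v ⇒ u = 3/4 ⇒ 3/4 = 1
v ⇒ (v ⇒ u) = 3/4 ⇒ 1 = 1
(¬v ⇒ u) + (v ⇒ (v ⇒ u)) = 1 + 1 = 1
¬v = ¬3/4 = 1/4
v ⇔ v = 3/4 ⇔ 3/4 = 1
v ⇒ (v ⇔ v) = 3/4 ⇒ 1 = 1
¬v ⇒ (v ⇒ (v ⇔ v)) = 1/4 ⇒ 1 = 1
((¬v ⇒ u) + (v ⇒ (v ⇒ u))) ⇒ (¬v ⇒ (v ⇒ (v ⇔ v))) = 1 ⇒ 1 = 1
¬u = ¬3/4 = 1/4
¬v = ¬3/4 = 1/4
¬¬v = ¬1/4 = 3/4
¬u ⇒ ¬¬v = 1/4 ⇒ 3/4 = 1
(((¬v ⇒ u) + (v ⇒ (v ⇒ u))) ⇒ (¬v ⇒ (v ⇒ (v ⇔ v)))) ⇔ (¬u ⇒ ¬¬v) = 1 ⇔ 1 = 1
¬((v ⇒ ¬v) + u) + ((((¬v ⇒ u) + (v ⇒ (v ⇒ u))) ⇒ (¬v ⇒ (v ⇒ (v ⇔ v)))) ⇔ (¬u ⇒ ¬¬v)) = 1/4 + 1 = 1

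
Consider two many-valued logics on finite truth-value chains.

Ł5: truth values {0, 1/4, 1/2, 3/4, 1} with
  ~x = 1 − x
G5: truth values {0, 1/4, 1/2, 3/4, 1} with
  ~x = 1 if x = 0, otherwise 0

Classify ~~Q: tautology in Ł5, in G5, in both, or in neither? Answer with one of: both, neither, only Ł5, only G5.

neither

In Ł5: at Q = 0 the value is 0 — not a tautology.
In G5: at Q = 0 the value is 0 — not a tautology.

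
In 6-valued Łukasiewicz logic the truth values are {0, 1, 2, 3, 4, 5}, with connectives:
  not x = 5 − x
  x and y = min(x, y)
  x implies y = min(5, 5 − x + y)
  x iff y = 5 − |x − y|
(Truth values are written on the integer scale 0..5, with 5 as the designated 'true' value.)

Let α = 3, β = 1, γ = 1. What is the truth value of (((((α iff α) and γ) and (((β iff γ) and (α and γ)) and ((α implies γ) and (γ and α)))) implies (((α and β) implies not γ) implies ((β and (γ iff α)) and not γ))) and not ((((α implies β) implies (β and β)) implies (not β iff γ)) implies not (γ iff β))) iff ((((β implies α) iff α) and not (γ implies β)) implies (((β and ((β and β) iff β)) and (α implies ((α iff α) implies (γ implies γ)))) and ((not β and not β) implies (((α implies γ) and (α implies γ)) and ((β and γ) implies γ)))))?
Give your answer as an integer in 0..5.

4

α iff α = 3 iff 3 = 5
(α iff α) and γ = 5 and 1 = 1
β iff γ = 1 iff 1 = 5
α and γ = 3 and 1 = 1
(β iff γ) and (α and γ) = 5 and 1 = 1
α implies γ = 3 implies 1 = 3
γ and α = 1 and 3 = 1
(α implies γ) and (γ and α) = 3 and 1 = 1
((β iff γ) and (α and γ)) and ((α implies γ) and (γ and α)) = 1 and 1 = 1
((α iff α) and γ) and (((β iff γ) and (α and γ)) and ((α implies γ) and (γ and α))) = 1 and 1 = 1
α and β = 3 and 1 = 1
not γ = not 1 = 4
(α and β) implies not γ = 1 implies 4 = 5
γ iff α = 1 iff 3 = 3
β and (γ iff α) = 1 and 3 = 1
not γ = not 1 = 4
(β and (γ iff α)) and not γ = 1 and 4 = 1
((α and β) implies not γ) implies ((β and (γ iff α)) and not γ) = 5 implies 1 = 1
(((α iff α) and γ) and (((β iff γ) and (α and γ)) and ((α implies γ) and (γ and α)))) implies (((α and β) implies not γ) implies ((β and (γ iff α)) and not γ)) = 1 implies 1 = 5
α implies β = 3 implies 1 = 3
β and β = 1 and 1 = 1
(α implies β) implies (β and β) = 3 implies 1 = 3
not β = not 1 = 4
not β iff γ = 4 iff 1 = 2
((α implies β) implies (β and β)) implies (not β iff γ) = 3 implies 2 = 4
γ iff β = 1 iff 1 = 5
not (γ iff β) = not 5 = 0
(((α implies β) implies (β and β)) implies (not β iff γ)) implies not (γ iff β) = 4 implies 0 = 1
not ((((α implies β) implies (β and β)) implies (not β iff γ)) implies not (γ iff β)) = not 1 = 4
((((α iff α) and γ) and (((β iff γ) and (α and γ)) and ((α implies γ) and (γ and α)))) implies (((α and β) implies not γ) implies ((β and (γ iff α)) and not γ))) and not ((((α implies β) implies (β and β)) implies (not β iff γ)) implies not (γ iff β)) = 5 and 4 = 4
β implies α = 1 implies 3 = 5
(β implies α) iff α = 5 iff 3 = 3
γ implies β = 1 implies 1 = 5
not (γ implies β) = not 5 = 0
((β implies α) iff α) and not (γ implies β) = 3 and 0 = 0
β and β = 1 and 1 = 1
(β and β) iff β = 1 iff 1 = 5
β and ((β and β) iff β) = 1 and 5 = 1
α iff α = 3 iff 3 = 5
γ implies γ = 1 implies 1 = 5
(α iff α) implies (γ implies γ) = 5 implies 5 = 5
α implies ((α iff α) implies (γ implies γ)) = 3 implies 5 = 5
(β and ((β and β) iff β)) and (α implies ((α iff α) implies (γ implies γ))) = 1 and 5 = 1
not β = not 1 = 4
not β = not 1 = 4
not β and not β = 4 and 4 = 4
α implies γ = 3 implies 1 = 3
α implies γ = 3 implies 1 = 3
(α implies γ) and (α implies γ) = 3 and 3 = 3
β and γ = 1 and 1 = 1
(β and γ) implies γ = 1 implies 1 = 5
((α implies γ) and (α implies γ)) and ((β and γ) implies γ) = 3 and 5 = 3
(not β and not β) implies (((α implies γ) and (α implies γ)) and ((β and γ) implies γ)) = 4 implies 3 = 4
((β and ((β and β) iff β)) and (α implies ((α iff α) implies (γ implies γ)))) and ((not β and not β) implies (((α implies γ) and (α implies γ)) and ((β and γ) implies γ))) = 1 and 4 = 1
(((β implies α) iff α) and not (γ implies β)) implies (((β and ((β and β) iff β)) and (α implies ((α iff α) implies (γ implies γ)))) and ((not β and not β) implies (((α implies γ) and (α implies γ)) and ((β and γ) implies γ)))) = 0 implies 1 = 5
(((((α iff α) and γ) and (((β iff γ) and (α and γ)) and ((α implies γ) and (γ and α)))) implies (((α and β) implies not γ) implies ((β and (γ iff α)) and not γ))) and not ((((α implies β) implies (β and β)) implies (not β iff γ)) implies not (γ iff β))) iff ((((β implies α) iff α) and not (γ implies β)) implies (((β and ((β and β) iff β)) and (α implies ((α iff α) implies (γ implies γ)))) and ((not β and not β) implies (((α implies γ) and (α implies γ)) and ((β and γ) implies γ))))) = 4 iff 5 = 4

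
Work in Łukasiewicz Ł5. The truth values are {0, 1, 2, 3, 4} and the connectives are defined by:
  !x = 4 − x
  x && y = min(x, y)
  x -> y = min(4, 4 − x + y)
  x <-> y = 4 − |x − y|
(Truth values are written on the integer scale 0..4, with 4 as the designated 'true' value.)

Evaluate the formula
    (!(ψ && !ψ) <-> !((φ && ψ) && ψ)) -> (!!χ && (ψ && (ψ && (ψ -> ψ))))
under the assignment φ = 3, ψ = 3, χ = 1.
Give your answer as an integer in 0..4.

!ψ = !3 = 1
ψ && !ψ = 3 && 1 = 1
!(ψ && !ψ) = !1 = 3
φ && ψ = 3 && 3 = 3
(φ && ψ) && ψ = 3 && 3 = 3
!((φ && ψ) && ψ) = !3 = 1
!(ψ && !ψ) <-> !((φ && ψ) && ψ) = 3 <-> 1 = 2
!χ = !1 = 3
!!χ = !3 = 1
ψ -> ψ = 3 -> 3 = 4
ψ && (ψ -> ψ) = 3 && 4 = 3
ψ && (ψ && (ψ -> ψ)) = 3 && 3 = 3
!!χ && (ψ && (ψ && (ψ -> ψ))) = 1 && 3 = 1
(!(ψ && !ψ) <-> !((φ && ψ) && ψ)) -> (!!χ && (ψ && (ψ && (ψ -> ψ)))) = 2 -> 1 = 3

3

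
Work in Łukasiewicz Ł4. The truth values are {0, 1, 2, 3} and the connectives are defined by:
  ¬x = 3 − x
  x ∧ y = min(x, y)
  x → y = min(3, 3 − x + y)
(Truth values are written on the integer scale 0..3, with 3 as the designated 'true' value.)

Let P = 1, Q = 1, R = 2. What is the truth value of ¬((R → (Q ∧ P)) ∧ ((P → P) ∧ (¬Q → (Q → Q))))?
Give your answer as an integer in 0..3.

1

Q ∧ P = 1 ∧ 1 = 1
R → (Q ∧ P) = 2 → 1 = 2
P → P = 1 → 1 = 3
¬Q = ¬1 = 2
Q → Q = 1 → 1 = 3
¬Q → (Q → Q) = 2 → 3 = 3
(P → P) ∧ (¬Q → (Q → Q)) = 3 ∧ 3 = 3
(R → (Q ∧ P)) ∧ ((P → P) ∧ (¬Q → (Q → Q))) = 2 ∧ 3 = 2
¬((R → (Q ∧ P)) ∧ ((P → P) ∧ (¬Q → (Q → Q)))) = ¬2 = 1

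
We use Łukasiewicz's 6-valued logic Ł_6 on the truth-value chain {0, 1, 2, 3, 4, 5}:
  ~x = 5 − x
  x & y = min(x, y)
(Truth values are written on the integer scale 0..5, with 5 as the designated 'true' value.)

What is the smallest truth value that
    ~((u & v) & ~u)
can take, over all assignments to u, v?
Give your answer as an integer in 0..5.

Take u = 2, v = 2:
u & v = 2 & 2 = 2
~u = ~2 = 3
(u & v) & ~u = 2 & 3 = 2
~((u & v) & ~u) = ~2 = 3
No assignment yields a value below 3, so this is the minimum.

3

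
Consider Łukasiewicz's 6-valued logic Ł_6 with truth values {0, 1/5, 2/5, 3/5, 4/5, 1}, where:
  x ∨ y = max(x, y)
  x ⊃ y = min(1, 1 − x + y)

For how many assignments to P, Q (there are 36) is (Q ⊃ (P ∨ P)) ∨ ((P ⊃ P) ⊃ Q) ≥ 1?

26

value 1: 26 assignments (counts)
value 4/5: 7 assignments
value 3/5: 3 assignments
So 26 of the 36 assignments meet the threshold.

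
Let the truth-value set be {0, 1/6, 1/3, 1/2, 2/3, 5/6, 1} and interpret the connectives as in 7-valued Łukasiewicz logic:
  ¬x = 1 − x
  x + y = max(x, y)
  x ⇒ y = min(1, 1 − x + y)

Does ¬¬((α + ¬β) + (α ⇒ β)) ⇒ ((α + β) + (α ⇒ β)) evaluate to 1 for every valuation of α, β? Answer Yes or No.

No

Counterexample: take α = 1/6, β = 0.
¬β = ¬0 = 1
α + ¬β = 1/6 + 1 = 1
α ⇒ β = 1/6 ⇒ 0 = 5/6
(α + ¬β) + (α ⇒ β) = 1 + 5/6 = 1
¬((α + ¬β) + (α ⇒ β)) = ¬1 = 0
¬¬((α + ¬β) + (α ⇒ β)) = ¬0 = 1
α + β = 1/6 + 0 = 1/6
α ⇒ β = 1/6 ⇒ 0 = 5/6
(α + β) + (α ⇒ β) = 1/6 + 5/6 = 5/6
¬¬((α + ¬β) + (α ⇒ β)) ⇒ ((α + β) + (α ⇒ β)) = 1 ⇒ 5/6 = 5/6
This gives 5/6 ≠ 1.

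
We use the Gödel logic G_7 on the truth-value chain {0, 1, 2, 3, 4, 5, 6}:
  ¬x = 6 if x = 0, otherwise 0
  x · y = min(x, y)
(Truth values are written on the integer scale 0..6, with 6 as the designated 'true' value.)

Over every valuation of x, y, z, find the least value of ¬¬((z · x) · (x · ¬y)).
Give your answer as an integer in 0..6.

Take x = 0, y = 0, z = 0:
z · x = 0 · 0 = 0
¬y = ¬0 = 6
x · ¬y = 0 · 6 = 0
(z · x) · (x · ¬y) = 0 · 0 = 0
¬((z · x) · (x · ¬y)) = ¬0 = 6
¬¬((z · x) · (x · ¬y)) = ¬6 = 0
No assignment yields a value below 0, so this is the minimum.

0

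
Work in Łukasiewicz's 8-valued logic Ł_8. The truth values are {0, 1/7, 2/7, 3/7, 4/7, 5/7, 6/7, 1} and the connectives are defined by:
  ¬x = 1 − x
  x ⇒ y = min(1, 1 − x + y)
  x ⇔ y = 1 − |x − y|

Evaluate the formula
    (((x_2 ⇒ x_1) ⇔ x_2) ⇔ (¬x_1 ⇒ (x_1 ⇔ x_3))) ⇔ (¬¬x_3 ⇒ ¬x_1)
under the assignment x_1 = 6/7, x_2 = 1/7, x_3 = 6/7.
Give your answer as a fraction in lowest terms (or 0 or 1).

6/7

x_2 ⇒ x_1 = 1/7 ⇒ 6/7 = 1
(x_2 ⇒ x_1) ⇔ x_2 = 1 ⇔ 1/7 = 1/7
¬x_1 = ¬6/7 = 1/7
x_1 ⇔ x_3 = 6/7 ⇔ 6/7 = 1
¬x_1 ⇒ (x_1 ⇔ x_3) = 1/7 ⇒ 1 = 1
((x_2 ⇒ x_1) ⇔ x_2) ⇔ (¬x_1 ⇒ (x_1 ⇔ x_3)) = 1/7 ⇔ 1 = 1/7
¬x_3 = ¬6/7 = 1/7
¬¬x_3 = ¬1/7 = 6/7
¬x_1 = ¬6/7 = 1/7
¬¬x_3 ⇒ ¬x_1 = 6/7 ⇒ 1/7 = 2/7
(((x_2 ⇒ x_1) ⇔ x_2) ⇔ (¬x_1 ⇒ (x_1 ⇔ x_3))) ⇔ (¬¬x_3 ⇒ ¬x_1) = 1/7 ⇔ 2/7 = 6/7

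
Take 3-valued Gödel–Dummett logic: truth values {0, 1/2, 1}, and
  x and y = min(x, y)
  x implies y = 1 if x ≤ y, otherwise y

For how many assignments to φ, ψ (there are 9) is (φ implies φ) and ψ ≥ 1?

3

φ = 0, ψ = 0 ↦ 0  <
φ = 0, ψ = 1/2 ↦ 1/2  <
φ = 0, ψ = 1 ↦ 1  ≥
φ = 1/2, ψ = 0 ↦ 0  <
φ = 1/2, ψ = 1/2 ↦ 1/2  <
φ = 1/2, ψ = 1 ↦ 1  ≥
φ = 1, ψ = 0 ↦ 0  <
φ = 1, ψ = 1/2 ↦ 1/2  <
φ = 1, ψ = 1 ↦ 1  ≥
So 3 of the 9 assignments meet the threshold.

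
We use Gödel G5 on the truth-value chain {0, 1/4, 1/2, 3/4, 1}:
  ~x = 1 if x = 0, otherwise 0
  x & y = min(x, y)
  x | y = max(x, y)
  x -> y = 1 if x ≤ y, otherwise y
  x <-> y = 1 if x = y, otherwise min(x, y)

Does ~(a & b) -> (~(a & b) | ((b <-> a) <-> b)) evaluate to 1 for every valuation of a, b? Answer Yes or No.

Yes

At a = 1/4, b = 3/4, for instance:
a & b = 1/4 & 3/4 = 1/4
~(a & b) = ~1/4 = 0
b <-> a = 3/4 <-> 1/4 = 1/4
(b <-> a) <-> b = 1/4 <-> 3/4 = 1/4
~(a & b) | ((b <-> a) <-> b) = 0 | 1/4 = 1/4
~(a & b) -> (~(a & b) | ((b <-> a) <-> b)) = 0 -> 1/4 = 1
and checking the remaining 24 assignments likewise gives ≥ 1 in every case.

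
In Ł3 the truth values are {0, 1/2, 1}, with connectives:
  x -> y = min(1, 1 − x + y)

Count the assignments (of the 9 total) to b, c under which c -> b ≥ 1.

6

b = 0, c = 0 ↦ 1  ≥
b = 0, c = 1/2 ↦ 1/2  <
b = 0, c = 1 ↦ 0  <
b = 1/2, c = 0 ↦ 1  ≥
b = 1/2, c = 1/2 ↦ 1  ≥
b = 1/2, c = 1 ↦ 1/2  <
b = 1, c = 0 ↦ 1  ≥
b = 1, c = 1/2 ↦ 1  ≥
b = 1, c = 1 ↦ 1  ≥
So 6 of the 9 assignments meet the threshold.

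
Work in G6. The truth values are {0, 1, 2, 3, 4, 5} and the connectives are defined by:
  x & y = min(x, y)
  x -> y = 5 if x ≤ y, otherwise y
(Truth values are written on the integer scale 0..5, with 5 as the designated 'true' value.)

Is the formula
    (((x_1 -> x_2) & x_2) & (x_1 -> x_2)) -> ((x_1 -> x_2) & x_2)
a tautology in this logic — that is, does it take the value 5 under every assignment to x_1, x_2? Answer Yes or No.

Yes

At x_1 = 3, x_2 = 1, for instance:
x_1 -> x_2 = 3 -> 1 = 1
(x_1 -> x_2) & x_2 = 1 & 1 = 1
x_1 -> x_2 = 3 -> 1 = 1
((x_1 -> x_2) & x_2) & (x_1 -> x_2) = 1 & 1 = 1
(((x_1 -> x_2) & x_2) & (x_1 -> x_2)) -> ((x_1 -> x_2) & x_2) = 1 -> 1 = 5
and checking the remaining 35 assignments likewise gives ≥ 5 in every case.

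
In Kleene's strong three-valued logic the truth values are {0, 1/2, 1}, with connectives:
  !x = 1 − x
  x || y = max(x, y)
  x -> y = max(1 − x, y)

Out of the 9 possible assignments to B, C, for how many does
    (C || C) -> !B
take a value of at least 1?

B = 0, C = 0 ↦ 1  ≥
B = 0, C = 1/2 ↦ 1  ≥
B = 0, C = 1 ↦ 1  ≥
B = 1/2, C = 0 ↦ 1  ≥
B = 1/2, C = 1/2 ↦ 1/2  <
B = 1/2, C = 1 ↦ 1/2  <
B = 1, C = 0 ↦ 1  ≥
B = 1, C = 1/2 ↦ 1/2  <
B = 1, C = 1 ↦ 0  <
So 5 of the 9 assignments meet the threshold.

5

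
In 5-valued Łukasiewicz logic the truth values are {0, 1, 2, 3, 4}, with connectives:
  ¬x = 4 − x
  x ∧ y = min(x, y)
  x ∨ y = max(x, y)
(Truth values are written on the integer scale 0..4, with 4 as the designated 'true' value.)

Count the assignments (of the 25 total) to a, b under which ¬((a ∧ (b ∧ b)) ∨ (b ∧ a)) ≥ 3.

value 4: 9 assignments (counts)
value 3: 7 assignments (counts)
value 2: 5 assignments
value 1: 3 assignments
value 0: 1 assignment
So 16 of the 25 assignments meet the threshold.

16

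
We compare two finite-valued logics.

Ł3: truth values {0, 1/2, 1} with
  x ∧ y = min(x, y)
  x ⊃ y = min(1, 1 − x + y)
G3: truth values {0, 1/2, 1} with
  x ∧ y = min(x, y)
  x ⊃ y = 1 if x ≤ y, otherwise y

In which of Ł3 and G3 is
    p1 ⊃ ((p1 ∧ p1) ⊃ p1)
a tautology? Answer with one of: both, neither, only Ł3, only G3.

In Ł3: every assignment gives 1 — tautology.
In G3: every assignment gives 1 — tautology.

both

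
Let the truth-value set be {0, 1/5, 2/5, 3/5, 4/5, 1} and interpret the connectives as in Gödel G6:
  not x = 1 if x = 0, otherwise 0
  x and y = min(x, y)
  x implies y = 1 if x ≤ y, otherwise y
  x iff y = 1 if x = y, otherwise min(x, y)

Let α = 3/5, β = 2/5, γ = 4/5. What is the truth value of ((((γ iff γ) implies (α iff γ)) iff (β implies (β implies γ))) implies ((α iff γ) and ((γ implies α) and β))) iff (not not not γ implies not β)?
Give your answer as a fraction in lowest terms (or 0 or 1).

2/5

γ iff γ = 4/5 iff 4/5 = 1
α iff γ = 3/5 iff 4/5 = 3/5
(γ iff γ) implies (α iff γ) = 1 implies 3/5 = 3/5
β implies γ = 2/5 implies 4/5 = 1
β implies (β implies γ) = 2/5 implies 1 = 1
((γ iff γ) implies (α iff γ)) iff (β implies (β implies γ)) = 3/5 iff 1 = 3/5
α iff γ = 3/5 iff 4/5 = 3/5
γ implies α = 4/5 implies 3/5 = 3/5
(γ implies α) and β = 3/5 and 2/5 = 2/5
(α iff γ) and ((γ implies α) and β) = 3/5 and 2/5 = 2/5
(((γ iff γ) implies (α iff γ)) iff (β implies (β implies γ))) implies ((α iff γ) and ((γ implies α) and β)) = 3/5 implies 2/5 = 2/5
not γ = not 4/5 = 0
not not γ = not 0 = 1
not not not γ = not 1 = 0
not β = not 2/5 = 0
not not not γ implies not β = 0 implies 0 = 1
((((γ iff γ) implies (α iff γ)) iff (β implies (β implies γ))) implies ((α iff γ) and ((γ implies α) and β))) iff (not not not γ implies not β) = 2/5 iff 1 = 2/5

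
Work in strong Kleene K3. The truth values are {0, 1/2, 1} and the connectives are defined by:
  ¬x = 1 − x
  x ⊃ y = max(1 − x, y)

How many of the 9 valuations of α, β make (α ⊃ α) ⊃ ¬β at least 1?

3

α = 0, β = 0 ↦ 1  ≥
α = 0, β = 1/2 ↦ 1/2  <
α = 0, β = 1 ↦ 0  <
α = 1/2, β = 0 ↦ 1  ≥
α = 1/2, β = 1/2 ↦ 1/2  <
α = 1/2, β = 1 ↦ 1/2  <
α = 1, β = 0 ↦ 1  ≥
α = 1, β = 1/2 ↦ 1/2  <
α = 1, β = 1 ↦ 0  <
So 3 of the 9 assignments meet the threshold.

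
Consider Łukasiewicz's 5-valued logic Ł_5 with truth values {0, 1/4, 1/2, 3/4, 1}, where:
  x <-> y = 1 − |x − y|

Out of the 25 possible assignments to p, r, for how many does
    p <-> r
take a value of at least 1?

value 1: 5 assignments (counts)
value 3/4: 8 assignments
value 1/2: 6 assignments
value 1/4: 4 assignments
value 0: 2 assignments
So 5 of the 25 assignments meet the threshold.

5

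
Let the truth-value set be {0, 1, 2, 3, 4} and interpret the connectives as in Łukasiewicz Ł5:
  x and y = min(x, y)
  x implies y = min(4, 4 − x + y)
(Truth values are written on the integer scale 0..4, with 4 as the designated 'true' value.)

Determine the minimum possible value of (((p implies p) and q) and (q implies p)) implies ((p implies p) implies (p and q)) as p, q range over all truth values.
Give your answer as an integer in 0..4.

Take p = 0, q = 2:
p implies p = 0 implies 0 = 4
(p implies p) and q = 4 and 2 = 2
q implies p = 2 implies 0 = 2
((p implies p) and q) and (q implies p) = 2 and 2 = 2
p implies p = 0 implies 0 = 4
p and q = 0 and 2 = 0
(p implies p) implies (p and q) = 4 implies 0 = 0
(((p implies p) and q) and (q implies p)) implies ((p implies p) implies (p and q)) = 2 implies 0 = 2
No assignment yields a value below 2, so this is the minimum.

2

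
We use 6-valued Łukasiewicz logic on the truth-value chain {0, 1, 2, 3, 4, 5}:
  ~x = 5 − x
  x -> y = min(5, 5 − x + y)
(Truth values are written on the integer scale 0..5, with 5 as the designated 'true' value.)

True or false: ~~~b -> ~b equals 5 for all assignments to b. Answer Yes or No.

Yes

b = 0 ↦ 5
b = 1 ↦ 5
b = 2 ↦ 5
b = 3 ↦ 5
b = 4 ↦ 5
b = 5 ↦ 5
Every assignment gives a value ≥ 5.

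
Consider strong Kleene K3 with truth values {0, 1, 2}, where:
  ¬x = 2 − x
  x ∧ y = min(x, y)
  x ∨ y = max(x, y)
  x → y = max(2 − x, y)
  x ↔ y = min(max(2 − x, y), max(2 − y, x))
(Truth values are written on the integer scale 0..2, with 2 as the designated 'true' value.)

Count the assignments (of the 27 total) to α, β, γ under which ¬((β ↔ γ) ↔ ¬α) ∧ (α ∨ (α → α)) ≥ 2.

value 2: 4 assignments (counts)
value 1: 19 assignments
value 0: 4 assignments
So 4 of the 27 assignments meet the threshold.

4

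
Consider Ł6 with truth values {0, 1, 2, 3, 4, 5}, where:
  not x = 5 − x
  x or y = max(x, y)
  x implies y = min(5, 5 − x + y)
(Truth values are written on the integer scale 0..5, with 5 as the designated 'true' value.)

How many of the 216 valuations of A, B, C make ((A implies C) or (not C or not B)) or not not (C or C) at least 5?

166

value 5: 166 assignments (counts)
value 4: 38 assignments
value 3: 12 assignments
So 166 of the 216 assignments meet the threshold.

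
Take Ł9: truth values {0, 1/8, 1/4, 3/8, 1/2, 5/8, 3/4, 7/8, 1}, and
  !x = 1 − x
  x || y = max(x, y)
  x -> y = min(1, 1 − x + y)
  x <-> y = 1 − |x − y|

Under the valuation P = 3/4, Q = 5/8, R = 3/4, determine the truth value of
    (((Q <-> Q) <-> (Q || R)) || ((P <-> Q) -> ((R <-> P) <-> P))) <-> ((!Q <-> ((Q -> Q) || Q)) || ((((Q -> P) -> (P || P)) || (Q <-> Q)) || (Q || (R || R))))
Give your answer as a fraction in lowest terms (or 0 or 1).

Q <-> Q = 5/8 <-> 5/8 = 1
Q || R = 5/8 || 3/4 = 3/4
(Q <-> Q) <-> (Q || R) = 1 <-> 3/4 = 3/4
P <-> Q = 3/4 <-> 5/8 = 7/8
R <-> P = 3/4 <-> 3/4 = 1
(R <-> P) <-> P = 1 <-> 3/4 = 3/4
(P <-> Q) -> ((R <-> P) <-> P) = 7/8 -> 3/4 = 7/8
((Q <-> Q) <-> (Q || R)) || ((P <-> Q) -> ((R <-> P) <-> P)) = 3/4 || 7/8 = 7/8
!Q = !5/8 = 3/8
Q -> Q = 5/8 -> 5/8 = 1
(Q -> Q) || Q = 1 || 5/8 = 1
!Q <-> ((Q -> Q) || Q) = 3/8 <-> 1 = 3/8
Q -> P = 5/8 -> 3/4 = 1
P || P = 3/4 || 3/4 = 3/4
(Q -> P) -> (P || P) = 1 -> 3/4 = 3/4
Q <-> Q = 5/8 <-> 5/8 = 1
((Q -> P) -> (P || P)) || (Q <-> Q) = 3/4 || 1 = 1
R || R = 3/4 || 3/4 = 3/4
Q || (R || R) = 5/8 || 3/4 = 3/4
(((Q -> P) -> (P || P)) || (Q <-> Q)) || (Q || (R || R)) = 1 || 3/4 = 1
(!Q <-> ((Q -> Q) || Q)) || ((((Q -> P) -> (P || P)) || (Q <-> Q)) || (Q || (R || R))) = 3/8 || 1 = 1
(((Q <-> Q) <-> (Q || R)) || ((P <-> Q) -> ((R <-> P) <-> P))) <-> ((!Q <-> ((Q -> Q) || Q)) || ((((Q -> P) -> (P || P)) || (Q <-> Q)) || (Q || (R || R)))) = 7/8 <-> 1 = 7/8

7/8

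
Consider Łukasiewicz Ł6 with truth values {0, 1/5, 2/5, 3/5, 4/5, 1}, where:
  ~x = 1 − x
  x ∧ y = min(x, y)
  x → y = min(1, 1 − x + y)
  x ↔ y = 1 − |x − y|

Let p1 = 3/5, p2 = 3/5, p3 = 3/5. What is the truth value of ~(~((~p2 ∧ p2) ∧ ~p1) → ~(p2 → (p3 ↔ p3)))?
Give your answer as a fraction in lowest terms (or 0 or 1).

3/5

~p2 = ~3/5 = 2/5
~p2 ∧ p2 = 2/5 ∧ 3/5 = 2/5
~p1 = ~3/5 = 2/5
(~p2 ∧ p2) ∧ ~p1 = 2/5 ∧ 2/5 = 2/5
~((~p2 ∧ p2) ∧ ~p1) = ~2/5 = 3/5
p3 ↔ p3 = 3/5 ↔ 3/5 = 1
p2 → (p3 ↔ p3) = 3/5 → 1 = 1
~(p2 → (p3 ↔ p3)) = ~1 = 0
~((~p2 ∧ p2) ∧ ~p1) → ~(p2 → (p3 ↔ p3)) = 3/5 → 0 = 2/5
~(~((~p2 ∧ p2) ∧ ~p1) → ~(p2 → (p3 ↔ p3))) = ~2/5 = 3/5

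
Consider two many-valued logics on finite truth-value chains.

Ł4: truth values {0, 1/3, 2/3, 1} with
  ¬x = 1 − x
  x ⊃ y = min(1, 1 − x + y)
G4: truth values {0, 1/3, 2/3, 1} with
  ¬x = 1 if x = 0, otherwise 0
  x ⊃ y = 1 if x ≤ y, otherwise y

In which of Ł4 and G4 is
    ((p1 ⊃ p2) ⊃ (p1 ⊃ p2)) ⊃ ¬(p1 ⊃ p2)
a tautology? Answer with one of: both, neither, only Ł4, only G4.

neither

In Ł4: at p1 = 0, p2 = 0 the value is 0 — not a tautology.
In G4: at p1 = 0, p2 = 0 the value is 0 — not a tautology.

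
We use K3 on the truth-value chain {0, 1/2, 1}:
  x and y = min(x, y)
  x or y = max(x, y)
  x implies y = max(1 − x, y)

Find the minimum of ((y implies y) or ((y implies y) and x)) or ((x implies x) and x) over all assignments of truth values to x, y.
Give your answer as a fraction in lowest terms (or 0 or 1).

1/2

Take x = 0, y = 1/2:
y implies y = 1/2 implies 1/2 = 1/2
y implies y = 1/2 implies 1/2 = 1/2
(y implies y) and x = 1/2 and 0 = 0
(y implies y) or ((y implies y) and x) = 1/2 or 0 = 1/2
x implies x = 0 implies 0 = 1
(x implies x) and x = 1 and 0 = 0
((y implies y) or ((y implies y) and x)) or ((x implies x) and x) = 1/2 or 0 = 1/2
No assignment yields a value below 1/2, so this is the minimum.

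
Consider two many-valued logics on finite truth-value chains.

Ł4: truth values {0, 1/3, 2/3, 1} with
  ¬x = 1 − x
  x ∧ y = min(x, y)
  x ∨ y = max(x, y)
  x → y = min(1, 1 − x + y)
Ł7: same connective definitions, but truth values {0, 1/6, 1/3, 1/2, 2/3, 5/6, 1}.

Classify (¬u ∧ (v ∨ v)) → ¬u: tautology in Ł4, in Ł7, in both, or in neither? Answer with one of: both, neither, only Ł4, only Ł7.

both

In Ł4: every assignment gives 1 — tautology.
In Ł7: every assignment gives 1 — tautology.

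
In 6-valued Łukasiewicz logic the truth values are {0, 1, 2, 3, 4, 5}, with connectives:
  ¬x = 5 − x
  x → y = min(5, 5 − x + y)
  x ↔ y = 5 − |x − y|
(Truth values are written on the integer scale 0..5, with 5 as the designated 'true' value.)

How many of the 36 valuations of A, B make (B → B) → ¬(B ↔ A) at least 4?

6

value 5: 2 assignments (counts)
value 4: 4 assignments (counts)
value 3: 6 assignments
value 2: 8 assignments
value 1: 10 assignments
value 0: 6 assignments
So 6 of the 36 assignments meet the threshold.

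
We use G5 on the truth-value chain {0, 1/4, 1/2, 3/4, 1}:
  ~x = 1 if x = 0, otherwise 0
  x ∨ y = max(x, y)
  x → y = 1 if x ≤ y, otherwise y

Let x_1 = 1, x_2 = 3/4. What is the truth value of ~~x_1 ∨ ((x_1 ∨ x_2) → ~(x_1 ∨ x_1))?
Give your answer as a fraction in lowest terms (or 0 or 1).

~x_1 = ~1 = 0
~~x_1 = ~0 = 1
x_1 ∨ x_2 = 1 ∨ 3/4 = 1
x_1 ∨ x_1 = 1 ∨ 1 = 1
~(x_1 ∨ x_1) = ~1 = 0
(x_1 ∨ x_2) → ~(x_1 ∨ x_1) = 1 → 0 = 0
~~x_1 ∨ ((x_1 ∨ x_2) → ~(x_1 ∨ x_1)) = 1 ∨ 0 = 1

1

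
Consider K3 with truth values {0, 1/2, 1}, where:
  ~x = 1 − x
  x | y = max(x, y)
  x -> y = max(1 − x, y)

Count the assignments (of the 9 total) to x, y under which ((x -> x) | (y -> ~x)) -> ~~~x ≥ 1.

x = 0, y = 0 ↦ 1  ≥
x = 0, y = 1/2 ↦ 1  ≥
x = 0, y = 1 ↦ 1  ≥
x = 1/2, y = 0 ↦ 1/2  <
x = 1/2, y = 1/2 ↦ 1/2  <
x = 1/2, y = 1 ↦ 1/2  <
x = 1, y = 0 ↦ 0  <
x = 1, y = 1/2 ↦ 0  <
x = 1, y = 1 ↦ 0  <
So 3 of the 9 assignments meet the threshold.

3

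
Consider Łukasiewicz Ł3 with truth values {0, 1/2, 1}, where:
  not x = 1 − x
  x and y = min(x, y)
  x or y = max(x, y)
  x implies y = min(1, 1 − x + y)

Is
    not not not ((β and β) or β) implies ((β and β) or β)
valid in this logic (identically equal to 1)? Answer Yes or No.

Counterexample: take β = 0.
β and β = 0 and 0 = 0
(β and β) or β = 0 or 0 = 0
not ((β and β) or β) = not 0 = 1
not not ((β and β) or β) = not 1 = 0
not not not ((β and β) or β) = not 0 = 1
β and β = 0 and 0 = 0
(β and β) or β = 0 or 0 = 0
not not not ((β and β) or β) implies ((β and β) or β) = 1 implies 0 = 0
This gives 0 ≠ 1.

No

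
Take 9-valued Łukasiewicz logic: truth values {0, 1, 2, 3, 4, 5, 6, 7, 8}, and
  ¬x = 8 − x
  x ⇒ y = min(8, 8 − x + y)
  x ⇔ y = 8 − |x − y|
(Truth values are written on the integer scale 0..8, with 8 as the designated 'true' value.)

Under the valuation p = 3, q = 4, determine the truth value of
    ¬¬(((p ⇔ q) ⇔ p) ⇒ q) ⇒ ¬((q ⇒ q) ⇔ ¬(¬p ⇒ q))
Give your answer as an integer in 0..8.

7

p ⇔ q = 3 ⇔ 4 = 7
(p ⇔ q) ⇔ p = 7 ⇔ 3 = 4
((p ⇔ q) ⇔ p) ⇒ q = 4 ⇒ 4 = 8
¬(((p ⇔ q) ⇔ p) ⇒ q) = ¬8 = 0
¬¬(((p ⇔ q) ⇔ p) ⇒ q) = ¬0 = 8
q ⇒ q = 4 ⇒ 4 = 8
¬p = ¬3 = 5
¬p ⇒ q = 5 ⇒ 4 = 7
¬(¬p ⇒ q) = ¬7 = 1
(q ⇒ q) ⇔ ¬(¬p ⇒ q) = 8 ⇔ 1 = 1
¬((q ⇒ q) ⇔ ¬(¬p ⇒ q)) = ¬1 = 7
¬¬(((p ⇔ q) ⇔ p) ⇒ q) ⇒ ¬((q ⇒ q) ⇔ ¬(¬p ⇒ q)) = 8 ⇒ 7 = 7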